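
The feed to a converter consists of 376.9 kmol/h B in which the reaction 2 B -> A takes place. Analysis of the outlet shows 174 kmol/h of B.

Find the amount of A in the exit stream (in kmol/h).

101 kmol/h

For B: n = n₀ − 2ξ → 174 = 376.9 − 2ξ, giving ξ = 101.4 kmol/h.
Outlet amounts (n = n₀ + ν ξ):
  B: 376.9 − 2(101.4) = 174
  A: 0 + 1(101.4) = 101.4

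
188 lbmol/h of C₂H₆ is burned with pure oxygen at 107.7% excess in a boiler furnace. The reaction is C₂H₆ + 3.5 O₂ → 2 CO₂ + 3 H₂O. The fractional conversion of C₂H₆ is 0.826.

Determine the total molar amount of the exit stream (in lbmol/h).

1630 lbmol/h

Stoichiometric O₂ = 3.5 × 188 = 658 lbmol/h; O₂ fed = 658 × 2.077 = 1367 lbmol/h.
Fuel reacted = 0.826 × 188 → ξ = 155.3 lbmol/h.
Outlet (n = n₀ + ν ξ):
  C₂H₆: 188 − 1(155.3) = 32.71
  O₂: 1367 − 3.5(155.3) = 823.2
  CO₂: 0 + 2(155.3) = 310.6
  H₂O: 0 + 3(155.3) = 465.9
Total out = 32.71 + 823.2 + 310.6 + 465.9 = 1632 lbmol/h.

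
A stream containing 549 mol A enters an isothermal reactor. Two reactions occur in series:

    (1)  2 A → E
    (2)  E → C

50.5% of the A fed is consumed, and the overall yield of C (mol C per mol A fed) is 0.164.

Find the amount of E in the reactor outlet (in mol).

Conversion of A: A consumed = 2ξ₁ = 0.505 × 549 → ξ₁ = 138.6 mol.
Yield of C: 1ξ₂ / 549 = 0.164 → ξ₂ = 90.04 mol.
Outlet amounts (n = n₀ + Σ ν·ξ):
  A: 549 − 2(138.6) = 271.8
  E: 0 + 1(138.6) − 1(90.04) = 48.59
  C: 0 + 1(90.04) = 90.04

48.6 mol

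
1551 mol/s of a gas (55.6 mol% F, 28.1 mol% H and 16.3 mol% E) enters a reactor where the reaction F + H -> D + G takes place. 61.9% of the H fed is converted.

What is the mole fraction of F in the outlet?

0.382

H reacted = 0.619 × 435.8 = 269.8 mol/s; ν_H = −1, so ξ = 269.8/1 = 269.8 mol/s.
Outlet amounts (n = n₀ + ν ξ):
  F: 862.4 − 1(269.8) = 592.6
  H: 435.8 − 1(269.8) = 166.1
  D: 0 + 1(269.8) = 269.8
  G: 0 + 1(269.8) = 269.8
  E: 252.8 (inert)
Total out = 1551 mol/s; y_F = 592.6 / 1551 = 0.3821.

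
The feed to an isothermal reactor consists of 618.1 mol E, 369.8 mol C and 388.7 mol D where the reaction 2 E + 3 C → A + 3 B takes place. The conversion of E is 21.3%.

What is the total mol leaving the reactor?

1310 mol

E reacted = 0.213 × 618.1 = 131.7 mol; ν_E = −2, so ξ = 131.7/2 = 65.83 mol.
Outlet amounts (n = n₀ + ν ξ):
  E: 618.1 − 2(65.83) = 486.4
  C: 369.8 − 3(65.83) = 172.3
  A: 0 + 1(65.83) = 65.83
  B: 0 + 3(65.83) = 197.5
  D: 388.7 (inert)
Total out = 486.4 + 172.3 + 65.83 + 197.5 + 388.7 = 1311 mol.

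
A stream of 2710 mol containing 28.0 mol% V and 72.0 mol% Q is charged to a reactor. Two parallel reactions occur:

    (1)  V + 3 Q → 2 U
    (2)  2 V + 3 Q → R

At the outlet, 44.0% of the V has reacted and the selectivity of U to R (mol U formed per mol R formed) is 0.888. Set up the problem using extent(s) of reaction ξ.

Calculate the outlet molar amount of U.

121 mol

Conversion of V: V consumed = 0.44 × 758.8 = 333.9 mol = 1ξ₁ + 2ξ₂.
Selectivity: 2ξ₁ / (1ξ₂) = 0.888 → ξ₁ = 0.444 ξ₂.
Substitute: (1·0.444 + 2) ξ₂ = 333.9 → ξ₂ = 136.6 mol, ξ₁ = 60.65 mol.
Outlet amounts (n = n₀ + Σ ν·ξ):
  V: 758.8 − 1(60.65) − 2(136.6) = 424.9
  Q: 1951 − 3(60.65) − 3(136.6) = 1359
  U: 0 + 2(60.65) = 121.3
  R: 0 + 1(136.6) = 136.6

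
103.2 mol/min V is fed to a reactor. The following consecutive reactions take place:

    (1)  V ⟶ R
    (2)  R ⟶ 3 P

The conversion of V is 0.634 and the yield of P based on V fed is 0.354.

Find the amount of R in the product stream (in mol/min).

Conversion of V: V consumed = 1ξ₁ = 0.634 × 103.2 → ξ₁ = 65.43 mol/min.
Yield of P: 3ξ₂ / 103.2 = 0.354 → ξ₂ = 12.18 mol/min.
Outlet amounts (n = n₀ + Σ ν·ξ):
  V: 103.2 − 1(65.43) = 37.77
  R: 0 + 1(65.43) − 1(12.18) = 53.25
  P: 0 + 3(12.18) = 36.53

53.3 mol/min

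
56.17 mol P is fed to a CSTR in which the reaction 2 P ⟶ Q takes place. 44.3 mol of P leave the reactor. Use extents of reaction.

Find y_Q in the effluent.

For P: n = n₀ − 2ξ → 44.3 = 56.17 − 2ξ, giving ξ = 5.935 mol.
Outlet amounts (n = n₀ + ν ξ):
  P: 56.17 − 2(5.935) = 44.3
  Q: 0 + 1(5.935) = 5.935
Total out = 50.23 mol; y_Q = 5.935 / 50.23 = 0.1181.

0.118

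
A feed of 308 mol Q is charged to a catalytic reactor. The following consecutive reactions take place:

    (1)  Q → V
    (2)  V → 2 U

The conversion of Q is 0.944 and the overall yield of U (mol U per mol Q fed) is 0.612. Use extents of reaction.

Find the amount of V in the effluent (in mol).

197 mol

Conversion of Q: Q consumed = 1ξ₁ = 0.944 × 308 → ξ₁ = 290.8 mol.
Yield of U: 2ξ₂ / 308 = 0.612 → ξ₂ = 94.25 mol.
Outlet amounts (n = n₀ + Σ ν·ξ):
  Q: 308 − 1(290.8) = 17.25
  V: 0 + 1(290.8) − 1(94.25) = 196.5
  U: 0 + 2(94.25) = 188.5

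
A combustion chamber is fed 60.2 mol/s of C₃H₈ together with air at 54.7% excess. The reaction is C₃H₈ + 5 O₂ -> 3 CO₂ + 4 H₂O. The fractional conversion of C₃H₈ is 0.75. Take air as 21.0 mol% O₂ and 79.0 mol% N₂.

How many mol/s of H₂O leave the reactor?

Stoichiometric O₂ = 5 × 60.2 = 301 mol/s; O₂ fed = 301 × 1.547 = 465.6 mol/s.
N₂ fed = 465.6 × 79/21 = 1752 mol/s.
Fuel reacted = 0.75 × 60.2 → ξ = 45.15 mol/s.
Outlet (n = n₀ + ν ξ):
  C₃H₈: 60.2 − 1(45.15) = 15.05
  O₂: 465.6 − 5(45.15) = 239.9
  N₂: 1752 (inert)
  CO₂: 0 + 3(45.15) = 135.5
  H₂O: 0 + 4(45.15) = 180.6

181 mol/s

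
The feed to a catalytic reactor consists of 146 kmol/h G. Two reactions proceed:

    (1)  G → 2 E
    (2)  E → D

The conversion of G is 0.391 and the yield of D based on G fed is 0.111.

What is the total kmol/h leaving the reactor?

203 kmol/h

Conversion of G: G consumed = 1ξ₁ = 0.391 × 146 → ξ₁ = 57.09 kmol/h.
Yield of D: 1ξ₂ / 146 = 0.111 → ξ₂ = 16.21 kmol/h.
Outlet amounts (n = n₀ + Σ ν·ξ):
  G: 146 − 1(57.09) = 88.91
  E: 0 + 2(57.09) − 1(16.21) = 97.97
  D: 0 + 1(16.21) = 16.21
Total out = 88.91 + 97.97 + 16.21 = 203.1 kmol/h.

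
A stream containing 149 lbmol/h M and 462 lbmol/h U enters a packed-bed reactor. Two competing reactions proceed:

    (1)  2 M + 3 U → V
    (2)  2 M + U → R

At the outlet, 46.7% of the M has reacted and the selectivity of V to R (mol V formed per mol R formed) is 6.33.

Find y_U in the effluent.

0.763

Conversion of M: M consumed = 0.467 × 149 = 69.58 lbmol/h = 2ξ₁ + 2ξ₂.
Selectivity: 1ξ₁ / (1ξ₂) = 6.33 → ξ₁ = 6.33 ξ₂.
Substitute: (2·6.33 + 2) ξ₂ = 69.58 → ξ₂ = 4.746 lbmol/h, ξ₁ = 30.05 lbmol/h.
Outlet amounts (n = n₀ + Σ ν·ξ):
  M: 149 − 2(30.05) − 2(4.746) = 79.42
  U: 462 − 3(30.05) − 1(4.746) = 367.1
  V: 0 + 1(30.05) = 30.05
  R: 0 + 1(4.746) = 4.746
Total out = 481.3 lbmol/h; y_U = 367.1 / 481.3 = 0.7627.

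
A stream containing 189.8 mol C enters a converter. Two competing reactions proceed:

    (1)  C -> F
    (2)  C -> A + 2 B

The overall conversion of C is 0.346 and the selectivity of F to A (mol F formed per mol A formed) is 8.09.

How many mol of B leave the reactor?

Conversion of C: C consumed = 0.346 × 189.8 = 65.67 mol = 1ξ₁ + 1ξ₂.
Selectivity: 1ξ₁ / (1ξ₂) = 8.09 → ξ₁ = 8.09 ξ₂.
Substitute: (1·8.09 + 1) ξ₂ = 65.67 → ξ₂ = 7.225 mol, ξ₁ = 58.45 mol.
Outlet amounts (n = n₀ + Σ ν·ξ):
  C: 189.8 − 1(58.45) − 1(7.225) = 124.1
  F: 0 + 1(58.45) = 58.45
  A: 0 + 1(7.225) = 7.225
  B: 0 + 2(7.225) = 14.45

14.4 mol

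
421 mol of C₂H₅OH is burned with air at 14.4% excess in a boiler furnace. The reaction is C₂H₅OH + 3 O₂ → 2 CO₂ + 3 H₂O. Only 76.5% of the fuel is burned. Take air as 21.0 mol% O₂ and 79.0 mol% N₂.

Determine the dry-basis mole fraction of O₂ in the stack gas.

0.0719

Stoichiometric O₂ = 3 × 421 = 1263 mol; O₂ fed = 1263 × 1.144 = 1445 mol.
N₂ fed = 1445 × 79/21 = 5435 mol.
Fuel reacted = 0.765 × 421 → ξ = 322.1 mol.
Outlet (n = n₀ + ν ξ):
  C₂H₅OH: 421 − 1(322.1) = 98.94
  O₂: 1445 − 3(322.1) = 478.7
  N₂: 5435 (inert)
  CO₂: 0 + 2(322.1) = 644.1
  H₂O: 0 + 3(322.1) = 966.2
Dry total = 6657 mol; y_O₂ (dry) = 478.7 / 6657 = 0.0719.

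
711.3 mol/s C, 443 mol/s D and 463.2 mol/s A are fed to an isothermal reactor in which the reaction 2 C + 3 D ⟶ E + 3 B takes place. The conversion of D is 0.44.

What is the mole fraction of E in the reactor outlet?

0.0419

D reacted = 0.44 × 443 = 194.9 mol/s; ν_D = −3, so ξ = 194.9/3 = 64.97 mol/s.
Outlet amounts (n = n₀ + ν ξ):
  C: 711.3 − 2(64.97) = 581.4
  D: 443 − 3(64.97) = 248.1
  E: 0 + 1(64.97) = 64.97
  B: 0 + 3(64.97) = 194.9
  A: 463.2 (inert)
Total out = 1553 mol/s; y_E = 64.97 / 1553 = 0.04185.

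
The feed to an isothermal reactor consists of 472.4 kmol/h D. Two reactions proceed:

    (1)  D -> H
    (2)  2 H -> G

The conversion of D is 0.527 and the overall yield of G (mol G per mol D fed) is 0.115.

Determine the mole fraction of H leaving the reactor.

Conversion of D: D consumed = 1ξ₁ = 0.527 × 472.4 → ξ₁ = 249 kmol/h.
Yield of G: 1ξ₂ / 472.4 = 0.115 → ξ₂ = 54.33 kmol/h.
Outlet amounts (n = n₀ + Σ ν·ξ):
  D: 472.4 − 1(249) = 223.4
  H: 0 + 1(249) − 2(54.33) = 140.3
  G: 0 + 1(54.33) = 54.33
Total out = 418.1 kmol/h; y_H = 140.3 / 418.1 = 0.3356.

0.336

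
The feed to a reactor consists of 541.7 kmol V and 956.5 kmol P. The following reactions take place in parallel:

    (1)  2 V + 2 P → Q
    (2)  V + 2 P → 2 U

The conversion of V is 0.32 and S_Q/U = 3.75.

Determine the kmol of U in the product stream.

21.7 kmol

Conversion of V: V consumed = 0.32 × 541.7 = 173.3 kmol = 2ξ₁ + 1ξ₂.
Selectivity: 1ξ₁ / (2ξ₂) = 3.75 → ξ₁ = 7.5 ξ₂.
Substitute: (2·7.5 + 1) ξ₂ = 173.3 → ξ₂ = 10.83 kmol, ξ₁ = 81.26 kmol.
Outlet amounts (n = n₀ + Σ ν·ξ):
  V: 541.7 − 2(81.26) − 1(10.83) = 368.4
  P: 956.5 − 2(81.26) − 2(10.83) = 772.3
  Q: 0 + 1(81.26) = 81.26
  U: 0 + 2(10.83) = 21.67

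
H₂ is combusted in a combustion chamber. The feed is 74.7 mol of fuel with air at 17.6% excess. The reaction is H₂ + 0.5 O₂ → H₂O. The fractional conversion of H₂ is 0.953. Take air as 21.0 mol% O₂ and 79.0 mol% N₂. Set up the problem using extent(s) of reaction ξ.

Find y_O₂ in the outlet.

0.0335

Stoichiometric O₂ = 0.5 × 74.7 = 37.35 mol; O₂ fed = 37.35 × 1.176 = 43.92 mol.
N₂ fed = 43.92 × 79/21 = 165.2 mol.
Fuel reacted = 0.953 × 74.7 → ξ = 71.19 mol.
Outlet (n = n₀ + ν ξ):
  H₂: 74.7 − 1(71.19) = 3.511
  O₂: 43.92 − 0.5(71.19) = 8.329
  N₂: 165.2 (inert)
  H₂O: 0 + 1(71.19) = 71.19
Total out = 248.3 mol; y_O₂ = 8.329 / 248.3 = 0.03355.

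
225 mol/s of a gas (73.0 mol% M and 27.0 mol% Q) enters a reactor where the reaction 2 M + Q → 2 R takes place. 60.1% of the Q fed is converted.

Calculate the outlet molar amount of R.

73 mol/s

Q reacted = 0.601 × 60.75 = 36.51 mol/s; ν_Q = −1, so ξ = 36.51/1 = 36.51 mol/s.
Outlet amounts (n = n₀ + ν ξ):
  M: 164.2 − 2(36.51) = 91.23
  Q: 60.75 − 1(36.51) = 24.24
  R: 0 + 2(36.51) = 73.02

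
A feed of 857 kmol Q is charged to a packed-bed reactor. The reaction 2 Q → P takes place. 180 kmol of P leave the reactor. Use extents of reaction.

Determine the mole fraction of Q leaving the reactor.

0.734

For P: n = n₀ + 1ξ → 180 = 0 + 1ξ, giving ξ = 180 kmol.
Outlet amounts (n = n₀ + ν ξ):
  Q: 857 − 2(180) = 497
  P: 0 + 1(180) = 180
Total out = 677 kmol; y_Q = 497 / 677 = 0.7341.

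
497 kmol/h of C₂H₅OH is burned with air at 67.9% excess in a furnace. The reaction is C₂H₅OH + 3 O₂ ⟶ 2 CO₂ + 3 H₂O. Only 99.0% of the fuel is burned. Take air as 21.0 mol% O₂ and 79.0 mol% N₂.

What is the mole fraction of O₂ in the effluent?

Stoichiometric O₂ = 3 × 497 = 1491 kmol/h; O₂ fed = 1491 × 1.679 = 2503 kmol/h.
N₂ fed = 2503 × 79/21 = 9418 kmol/h.
Fuel reacted = 0.99 × 497 → ξ = 492 kmol/h.
Outlet (n = n₀ + ν ξ):
  C₂H₅OH: 497 − 1(492) = 4.97
  O₂: 2503 − 3(492) = 1027
  N₂: 9418 (inert)
  CO₂: 0 + 2(492) = 984.1
  H₂O: 0 + 3(492) = 1476
Total out = 12910 kmol/h; y_O₂ = 1027 / 12910 = 0.07957.

0.0796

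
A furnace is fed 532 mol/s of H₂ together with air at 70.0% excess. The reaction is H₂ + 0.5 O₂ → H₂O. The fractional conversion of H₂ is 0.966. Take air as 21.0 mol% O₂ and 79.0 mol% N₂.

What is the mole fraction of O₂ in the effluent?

0.0804

Stoichiometric O₂ = 0.5 × 532 = 266 mol/s; O₂ fed = 266 × 1.700 = 452.2 mol/s.
N₂ fed = 452.2 × 79/21 = 1701 mol/s.
Fuel reacted = 0.966 × 532 → ξ = 513.9 mol/s.
Outlet (n = n₀ + ν ξ):
  H₂: 532 − 1(513.9) = 18.09
  O₂: 452.2 − 0.5(513.9) = 195.2
  N₂: 1701 (inert)
  H₂O: 0 + 1(513.9) = 513.9
Total out = 2428 mol/s; y_O₂ = 195.2 / 2428 = 0.0804.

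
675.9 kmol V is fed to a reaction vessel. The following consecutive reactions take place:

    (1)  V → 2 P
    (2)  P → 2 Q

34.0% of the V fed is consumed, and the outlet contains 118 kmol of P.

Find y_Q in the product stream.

0.548

Conversion of V: V consumed = 1ξ₁ = 0.34 × 675.9 → ξ₁ = 229.8 kmol.
P balance: n_P = 0 + 2ξ₁ − 1ξ₂ = 118 → ξ₂ = (2·229.8 − 118)/1 = 341.6 kmol.
Outlet amounts (n = n₀ + Σ ν·ξ):
  V: 675.9 − 1(229.8) = 446.1
  P: 0 + 2(229.8) − 1(341.6) = 118
  Q: 0 + 2(341.6) = 683.2
Total out = 1247 kmol; y_Q = 683.2 / 1247 = 0.5478.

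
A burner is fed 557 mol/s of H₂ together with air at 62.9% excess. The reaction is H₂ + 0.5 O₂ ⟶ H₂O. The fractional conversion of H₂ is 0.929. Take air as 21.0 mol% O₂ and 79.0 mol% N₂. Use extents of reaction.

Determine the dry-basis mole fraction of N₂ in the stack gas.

0.879

Stoichiometric O₂ = 0.5 × 557 = 278.5 mol/s; O₂ fed = 278.5 × 1.629 = 453.7 mol/s.
N₂ fed = 453.7 × 79/21 = 1707 mol/s.
Fuel reacted = 0.929 × 557 → ξ = 517.5 mol/s.
Outlet (n = n₀ + ν ξ):
  H₂: 557 − 1(517.5) = 39.55
  O₂: 453.7 − 0.5(517.5) = 194.9
  N₂: 1707 (inert)
  H₂O: 0 + 1(517.5) = 517.5
Dry total = 1941 mol/s; y_N₂ (dry) = 1707 / 1941 = 0.8792.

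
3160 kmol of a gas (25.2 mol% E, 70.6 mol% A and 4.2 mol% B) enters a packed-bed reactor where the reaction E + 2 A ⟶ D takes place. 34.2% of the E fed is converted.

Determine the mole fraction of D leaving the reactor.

E reacted = 0.342 × 796.3 = 272.3 kmol; ν_E = −1, so ξ = 272.3/1 = 272.3 kmol.
Outlet amounts (n = n₀ + ν ξ):
  E: 796.3 − 1(272.3) = 524
  A: 2231 − 2(272.3) = 1686
  D: 0 + 1(272.3) = 272.3
  B: 132.7 (inert)
Total out = 2615 kmol; y_D = 272.3 / 2615 = 0.1041.

0.104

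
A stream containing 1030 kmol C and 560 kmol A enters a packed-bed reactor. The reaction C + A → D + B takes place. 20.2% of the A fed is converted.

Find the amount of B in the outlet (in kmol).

A reacted = 0.202 × 560 = 113.1 kmol; ν_A = −1, so ξ = 113.1/1 = 113.1 kmol.
Outlet amounts (n = n₀ + ν ξ):
  C: 1030 − 1(113.1) = 916.9
  A: 560 − 1(113.1) = 446.9
  D: 0 + 1(113.1) = 113.1
  B: 0 + 1(113.1) = 113.1

113 kmol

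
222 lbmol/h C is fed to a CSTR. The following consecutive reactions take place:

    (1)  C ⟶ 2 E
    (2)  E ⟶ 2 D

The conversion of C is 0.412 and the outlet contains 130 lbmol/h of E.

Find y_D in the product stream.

Conversion of C: C consumed = 1ξ₁ = 0.412 × 222 → ξ₁ = 91.46 lbmol/h.
E balance: n_E = 0 + 2ξ₁ − 1ξ₂ = 130 → ξ₂ = (2·91.46 − 130)/1 = 52.93 lbmol/h.
Outlet amounts (n = n₀ + Σ ν·ξ):
  C: 222 − 1(91.46) = 130.5
  E: 0 + 2(91.46) − 1(52.93) = 130
  D: 0 + 2(52.93) = 105.9
Total out = 366.4 lbmol/h; y_D = 105.9 / 366.4 = 0.2889.

0.289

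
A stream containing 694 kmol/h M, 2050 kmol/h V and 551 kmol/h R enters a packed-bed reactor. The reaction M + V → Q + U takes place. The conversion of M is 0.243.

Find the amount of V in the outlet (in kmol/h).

M reacted = 0.243 × 694 = 168.6 kmol/h; ν_M = −1, so ξ = 168.6/1 = 168.6 kmol/h.
Outlet amounts (n = n₀ + ν ξ):
  M: 694 − 1(168.6) = 525.4
  V: 2050 − 1(168.6) = 1881
  Q: 0 + 1(168.6) = 168.6
  U: 0 + 1(168.6) = 168.6
  R: 551 (inert)

1880 kmol/h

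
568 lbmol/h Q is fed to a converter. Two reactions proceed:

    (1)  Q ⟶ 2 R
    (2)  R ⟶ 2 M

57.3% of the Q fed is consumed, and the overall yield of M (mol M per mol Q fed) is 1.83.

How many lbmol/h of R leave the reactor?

Conversion of Q: Q consumed = 1ξ₁ = 0.573 × 568 → ξ₁ = 325.5 lbmol/h.
Yield of M: 2ξ₂ / 568 = 1.83 → ξ₂ = 519.7 lbmol/h.
Outlet amounts (n = n₀ + Σ ν·ξ):
  Q: 568 − 1(325.5) = 242.5
  R: 0 + 2(325.5) − 1(519.7) = 131.2
  M: 0 + 2(519.7) = 1039

131 lbmol/h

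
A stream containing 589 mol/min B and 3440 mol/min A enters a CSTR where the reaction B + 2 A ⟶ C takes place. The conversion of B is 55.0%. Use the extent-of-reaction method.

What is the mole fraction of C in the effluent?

B reacted = 0.55 × 589 = 324 mol/min; ν_B = −1, so ξ = 324/1 = 324 mol/min.
Outlet amounts (n = n₀ + ν ξ):
  B: 589 − 1(324) = 265
  A: 3440 − 2(324) = 2792
  C: 0 + 1(324) = 324
Total out = 3381 mol/min; y_C = 324 / 3381 = 0.09581.

0.0958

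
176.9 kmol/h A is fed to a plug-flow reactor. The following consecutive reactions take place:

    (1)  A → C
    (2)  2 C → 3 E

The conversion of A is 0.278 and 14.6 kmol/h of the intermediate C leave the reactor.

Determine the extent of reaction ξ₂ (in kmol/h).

Conversion of A: A consumed = 1ξ₁ = 0.278 × 176.9 → ξ₁ = 49.18 kmol/h.
C balance: n_C = 0 + 1ξ₁ − 2ξ₂ = 14.6 → ξ₂ = (1·49.18 − 14.6)/2 = 17.29 kmol/h.
Outlet amounts (n = n₀ + Σ ν·ξ):
  A: 176.9 − 1(49.18) = 127.7
  C: 0 + 1(49.18) − 2(17.29) = 14.6
  E: 0 + 3(17.29) = 51.87

ξ₂ = 17.3 kmol/h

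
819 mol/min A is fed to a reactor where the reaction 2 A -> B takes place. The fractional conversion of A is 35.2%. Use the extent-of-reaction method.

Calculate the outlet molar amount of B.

144 mol/min

A reacted = 0.352 × 819 = 288.3 mol/min; ν_A = −2, so ξ = 288.3/2 = 144.1 mol/min.
Outlet amounts (n = n₀ + ν ξ):
  A: 819 − 2(144.1) = 530.7
  B: 0 + 1(144.1) = 144.1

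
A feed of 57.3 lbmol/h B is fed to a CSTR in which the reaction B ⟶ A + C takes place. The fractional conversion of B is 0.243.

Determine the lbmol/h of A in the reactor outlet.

13.9 lbmol/h

B reacted = 0.243 × 57.3 = 13.92 lbmol/h; ν_B = −1, so ξ = 13.92/1 = 13.92 lbmol/h.
Outlet amounts (n = n₀ + ν ξ):
  B: 57.3 − 1(13.92) = 43.38
  A: 0 + 1(13.92) = 13.92
  C: 0 + 1(13.92) = 13.92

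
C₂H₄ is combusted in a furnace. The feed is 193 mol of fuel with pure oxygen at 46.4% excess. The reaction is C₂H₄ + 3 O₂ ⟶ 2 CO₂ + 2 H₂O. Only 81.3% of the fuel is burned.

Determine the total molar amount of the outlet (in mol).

Stoichiometric O₂ = 3 × 193 = 579 mol; O₂ fed = 579 × 1.464 = 847.7 mol.
Fuel reacted = 0.813 × 193 → ξ = 156.9 mol.
Outlet (n = n₀ + ν ξ):
  C₂H₄: 193 − 1(156.9) = 36.09
  O₂: 847.7 − 3(156.9) = 376.9
  CO₂: 0 + 2(156.9) = 313.8
  H₂O: 0 + 2(156.9) = 313.8
Total out = 36.09 + 376.9 + 313.8 + 313.8 = 1041 mol.

1040 mol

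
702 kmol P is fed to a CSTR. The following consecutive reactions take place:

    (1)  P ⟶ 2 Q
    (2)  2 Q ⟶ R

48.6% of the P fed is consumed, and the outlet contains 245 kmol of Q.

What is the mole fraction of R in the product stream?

0.265

Conversion of P: P consumed = 1ξ₁ = 0.486 × 702 → ξ₁ = 341.2 kmol.
Q balance: n_Q = 0 + 2ξ₁ − 2ξ₂ = 245 → ξ₂ = (2·341.2 − 245)/2 = 218.7 kmol.
Outlet amounts (n = n₀ + Σ ν·ξ):
  P: 702 − 1(341.2) = 360.8
  Q: 0 + 2(341.2) − 2(218.7) = 245
  R: 0 + 1(218.7) = 218.7
Total out = 824.5 kmol; y_R = 218.7 / 824.5 = 0.2652.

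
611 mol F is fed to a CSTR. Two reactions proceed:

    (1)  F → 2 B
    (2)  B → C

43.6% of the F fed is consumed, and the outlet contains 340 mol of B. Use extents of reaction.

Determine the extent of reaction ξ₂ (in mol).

Conversion of F: F consumed = 1ξ₁ = 0.436 × 611 → ξ₁ = 266.4 mol.
B balance: n_B = 0 + 2ξ₁ − 1ξ₂ = 340 → ξ₂ = (2·266.4 − 340)/1 = 192.8 mol.
Outlet amounts (n = n₀ + Σ ν·ξ):
  F: 611 − 1(266.4) = 344.6
  B: 0 + 2(266.4) − 1(192.8) = 340
  C: 0 + 1(192.8) = 192.8

ξ₂ = 193 mol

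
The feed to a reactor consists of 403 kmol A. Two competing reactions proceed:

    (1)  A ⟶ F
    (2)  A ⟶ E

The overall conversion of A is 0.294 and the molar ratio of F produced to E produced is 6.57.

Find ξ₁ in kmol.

ξ₁ = 103 kmol

Conversion of A: A consumed = 0.294 × 403 = 118.5 kmol = 1ξ₁ + 1ξ₂.
Selectivity: 1ξ₁ / (1ξ₂) = 6.57 → ξ₁ = 6.57 ξ₂.
Substitute: (1·6.57 + 1) ξ₂ = 118.5 → ξ₂ = 15.65 kmol, ξ₁ = 102.8 kmol.
Outlet amounts (n = n₀ + Σ ν·ξ):
  A: 403 − 1(102.8) − 1(15.65) = 284.5
  F: 0 + 1(102.8) = 102.8
  E: 0 + 1(15.65) = 15.65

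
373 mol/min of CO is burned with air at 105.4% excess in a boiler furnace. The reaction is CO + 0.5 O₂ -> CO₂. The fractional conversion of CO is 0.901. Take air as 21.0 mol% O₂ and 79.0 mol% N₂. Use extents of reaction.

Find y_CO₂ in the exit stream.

Stoichiometric O₂ = 0.5 × 373 = 186.5 mol/min; O₂ fed = 186.5 × 2.054 = 383.1 mol/min.
N₂ fed = 383.1 × 79/21 = 1441 mol/min.
Fuel reacted = 0.901 × 373 → ξ = 336.1 mol/min.
Outlet (n = n₀ + ν ξ):
  CO: 373 − 1(336.1) = 36.93
  O₂: 383.1 − 0.5(336.1) = 215
  N₂: 1441 (inert)
  CO₂: 0 + 1(336.1) = 336.1
Total out = 2029 mol/min; y_CO₂ = 336.1 / 2029 = 0.1656.

0.166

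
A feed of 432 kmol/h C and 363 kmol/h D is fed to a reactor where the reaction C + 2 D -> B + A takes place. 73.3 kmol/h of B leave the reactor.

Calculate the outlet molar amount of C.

For B: n = n₀ + 1ξ → 73.3 = 0 + 1ξ, giving ξ = 73.3 kmol/h.
Outlet amounts (n = n₀ + ν ξ):
  C: 432 − 1(73.3) = 358.7
  D: 363 − 2(73.3) = 216.4
  B: 0 + 1(73.3) = 73.3
  A: 0 + 1(73.3) = 73.3

359 kmol/h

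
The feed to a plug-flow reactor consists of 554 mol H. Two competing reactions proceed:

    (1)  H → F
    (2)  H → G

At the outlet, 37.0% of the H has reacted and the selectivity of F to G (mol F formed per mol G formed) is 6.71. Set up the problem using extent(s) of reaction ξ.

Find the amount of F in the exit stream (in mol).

178 mol

Conversion of H: H consumed = 0.37 × 554 = 205 mol = 1ξ₁ + 1ξ₂.
Selectivity: 1ξ₁ / (1ξ₂) = 6.71 → ξ₁ = 6.71 ξ₂.
Substitute: (1·6.71 + 1) ξ₂ = 205 → ξ₂ = 26.59 mol, ξ₁ = 178.4 mol.
Outlet amounts (n = n₀ + Σ ν·ξ):
  H: 554 − 1(178.4) − 1(26.59) = 349
  F: 0 + 1(178.4) = 178.4
  G: 0 + 1(26.59) = 26.59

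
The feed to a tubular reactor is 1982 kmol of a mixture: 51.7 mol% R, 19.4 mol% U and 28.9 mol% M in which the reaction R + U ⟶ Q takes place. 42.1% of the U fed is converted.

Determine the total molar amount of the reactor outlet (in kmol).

U reacted = 0.421 × 384.5 = 161.9 kmol; ν_U = −1, so ξ = 161.9/1 = 161.9 kmol.
Outlet amounts (n = n₀ + ν ξ):
  R: 1025 − 1(161.9) = 862.8
  U: 384.5 − 1(161.9) = 222.6
  Q: 0 + 1(161.9) = 161.9
  M: 572.8 (inert)
Total out = 862.8 + 222.6 + 161.9 + 572.8 = 1820 kmol.

1820 kmol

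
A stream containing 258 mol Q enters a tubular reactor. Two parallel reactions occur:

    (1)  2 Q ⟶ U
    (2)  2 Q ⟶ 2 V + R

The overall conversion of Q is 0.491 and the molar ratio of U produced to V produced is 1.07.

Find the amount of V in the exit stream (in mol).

40.3 mol

Conversion of Q: Q consumed = 0.491 × 258 = 126.7 mol = 2ξ₁ + 2ξ₂.
Selectivity: 1ξ₁ / (2ξ₂) = 1.07 → ξ₁ = 2.14 ξ₂.
Substitute: (2·2.14 + 2) ξ₂ = 126.7 → ξ₂ = 20.17 mol, ξ₁ = 43.17 mol.
Outlet amounts (n = n₀ + Σ ν·ξ):
  Q: 258 − 2(43.17) − 2(20.17) = 131.3
  U: 0 + 1(43.17) = 43.17
  V: 0 + 2(20.17) = 40.34
  R: 0 + 1(20.17) = 20.17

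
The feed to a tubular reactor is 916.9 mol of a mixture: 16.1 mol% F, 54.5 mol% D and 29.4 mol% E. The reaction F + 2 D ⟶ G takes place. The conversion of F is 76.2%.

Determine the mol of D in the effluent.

275 mol

F reacted = 0.762 × 147.6 = 112.5 mol; ν_F = −1, so ξ = 112.5/1 = 112.5 mol.
Outlet amounts (n = n₀ + ν ξ):
  F: 147.6 − 1(112.5) = 35.13
  D: 499.7 − 2(112.5) = 274.7
  G: 0 + 1(112.5) = 112.5
  E: 269.6 (inert)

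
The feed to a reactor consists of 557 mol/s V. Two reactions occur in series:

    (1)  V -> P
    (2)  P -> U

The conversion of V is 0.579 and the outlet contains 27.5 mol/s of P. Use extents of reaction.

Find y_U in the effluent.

0.53

Conversion of V: V consumed = 1ξ₁ = 0.579 × 557 → ξ₁ = 322.5 mol/s.
P balance: n_P = 0 + 1ξ₁ − 1ξ₂ = 27.5 → ξ₂ = (1·322.5 − 27.5)/1 = 295 mol/s.
Outlet amounts (n = n₀ + Σ ν·ξ):
  V: 557 − 1(322.5) = 234.5
  P: 0 + 1(322.5) − 1(295) = 27.5
  U: 0 + 1(295) = 295
Total out = 557 mol/s; y_U = 295 / 557 = 0.5296.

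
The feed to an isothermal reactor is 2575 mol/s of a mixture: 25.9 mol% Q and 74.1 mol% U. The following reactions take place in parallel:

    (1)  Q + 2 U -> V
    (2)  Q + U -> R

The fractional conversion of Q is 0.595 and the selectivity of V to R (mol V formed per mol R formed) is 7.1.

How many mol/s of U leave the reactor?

1160 mol/s

Conversion of Q: Q consumed = 0.595 × 666.9 = 396.8 mol/s = 1ξ₁ + 1ξ₂.
Selectivity: 1ξ₁ / (1ξ₂) = 7.1 → ξ₁ = 7.1 ξ₂.
Substitute: (1·7.1 + 1) ξ₂ = 396.8 → ξ₂ = 48.99 mol/s, ξ₁ = 347.8 mol/s.
Outlet amounts (n = n₀ + Σ ν·ξ):
  Q: 666.9 − 1(347.8) − 1(48.99) = 270.1
  U: 1908 − 2(347.8) − 1(48.99) = 1163
  V: 0 + 1(347.8) = 347.8
  R: 0 + 1(48.99) = 48.99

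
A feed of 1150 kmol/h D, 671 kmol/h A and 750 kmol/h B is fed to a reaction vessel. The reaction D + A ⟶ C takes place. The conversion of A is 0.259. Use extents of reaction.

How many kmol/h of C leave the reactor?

174 kmol/h

A reacted = 0.259 × 671 = 173.8 kmol/h; ν_A = −1, so ξ = 173.8/1 = 173.8 kmol/h.
Outlet amounts (n = n₀ + ν ξ):
  D: 1150 − 1(173.8) = 976.2
  A: 671 − 1(173.8) = 497.2
  C: 0 + 1(173.8) = 173.8
  B: 750 (inert)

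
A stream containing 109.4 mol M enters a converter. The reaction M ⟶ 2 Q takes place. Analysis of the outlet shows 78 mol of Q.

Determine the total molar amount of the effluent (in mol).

For Q: n = n₀ + 2ξ → 78 = 0 + 2ξ, giving ξ = 39 mol.
Outlet amounts (n = n₀ + ν ξ):
  M: 109.4 − 1(39) = 70.4
  Q: 0 + 2(39) = 78
Total out = 70.4 + 78 = 148.4 mol.

148 mol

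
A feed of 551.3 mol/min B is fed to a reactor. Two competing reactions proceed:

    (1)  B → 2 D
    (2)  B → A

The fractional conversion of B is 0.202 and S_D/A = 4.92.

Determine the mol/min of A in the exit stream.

Conversion of B: B consumed = 0.202 × 551.3 = 111.4 mol/min = 1ξ₁ + 1ξ₂.
Selectivity: 2ξ₁ / (1ξ₂) = 4.92 → ξ₁ = 2.46 ξ₂.
Substitute: (1·2.46 + 1) ξ₂ = 111.4 → ξ₂ = 32.19 mol/min, ξ₁ = 79.18 mol/min.
Outlet amounts (n = n₀ + Σ ν·ξ):
  B: 551.3 − 1(79.18) − 1(32.19) = 439.9
  D: 0 + 2(79.18) = 158.4
  A: 0 + 1(32.19) = 32.19

32.2 mol/min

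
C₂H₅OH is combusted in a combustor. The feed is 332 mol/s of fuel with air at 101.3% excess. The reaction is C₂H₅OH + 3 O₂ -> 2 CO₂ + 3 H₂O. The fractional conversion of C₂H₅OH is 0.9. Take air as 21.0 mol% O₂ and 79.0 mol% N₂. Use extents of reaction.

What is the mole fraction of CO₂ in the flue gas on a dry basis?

Stoichiometric O₂ = 3 × 332 = 996 mol/s; O₂ fed = 996 × 2.013 = 2005 mol/s.
N₂ fed = 2005 × 79/21 = 7542 mol/s.
Fuel reacted = 0.9 × 332 → ξ = 298.8 mol/s.
Outlet (n = n₀ + ν ξ):
  C₂H₅OH: 332 − 1(298.8) = 33.2
  O₂: 2005 − 3(298.8) = 1109
  N₂: 7542 (inert)
  CO₂: 0 + 2(298.8) = 597.6
  H₂O: 0 + 3(298.8) = 896.4
Dry total = 9282 mol/s; y_CO₂ (dry) = 597.6 / 9282 = 0.06438.

0.0644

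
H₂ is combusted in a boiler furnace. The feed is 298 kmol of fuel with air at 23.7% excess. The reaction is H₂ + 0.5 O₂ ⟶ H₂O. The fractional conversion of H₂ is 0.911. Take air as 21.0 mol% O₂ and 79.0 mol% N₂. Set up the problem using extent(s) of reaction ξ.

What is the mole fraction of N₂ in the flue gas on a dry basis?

0.902

Stoichiometric O₂ = 0.5 × 298 = 149 kmol; O₂ fed = 149 × 1.237 = 184.3 kmol.
N₂ fed = 184.3 × 79/21 = 693.4 kmol.
Fuel reacted = 0.911 × 298 → ξ = 271.5 kmol.
Outlet (n = n₀ + ν ξ):
  H₂: 298 − 1(271.5) = 26.52
  O₂: 184.3 − 0.5(271.5) = 48.57
  N₂: 693.4 (inert)
  H₂O: 0 + 1(271.5) = 271.5
Dry total = 768.5 kmol; y_N₂ (dry) = 693.4 / 768.5 = 0.9023.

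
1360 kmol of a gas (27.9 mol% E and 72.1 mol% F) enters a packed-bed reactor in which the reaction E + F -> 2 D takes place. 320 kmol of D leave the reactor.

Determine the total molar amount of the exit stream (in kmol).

1360 kmol

For D: n = n₀ + 2ξ → 320 = 0 + 2ξ, giving ξ = 160 kmol.
Outlet amounts (n = n₀ + ν ξ):
  E: 379.4 − 1(160) = 219.4
  F: 980.6 − 1(160) = 820.6
  D: 0 + 2(160) = 320
Total out = 219.4 + 820.6 + 320 = 1360 kmol.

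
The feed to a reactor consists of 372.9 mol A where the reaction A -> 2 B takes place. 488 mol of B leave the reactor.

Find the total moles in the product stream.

For B: n = n₀ + 2ξ → 488 = 0 + 2ξ, giving ξ = 244 mol.
Outlet amounts (n = n₀ + ν ξ):
  A: 372.9 − 1(244) = 128.9
  B: 0 + 2(244) = 488
Total out = 128.9 + 488 = 616.9 mol.

617 mol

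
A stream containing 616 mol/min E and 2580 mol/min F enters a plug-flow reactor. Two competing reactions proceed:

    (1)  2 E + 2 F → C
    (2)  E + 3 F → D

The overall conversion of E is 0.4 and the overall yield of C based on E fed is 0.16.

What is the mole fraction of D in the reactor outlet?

Yield of C: 1ξ₁ / 616 = 0.16 → ξ₁ = 98.56 mol/min.
Conversion of E: 2ξ₁ + 1ξ₂ = 0.4 × 616 = 246.4 → ξ₂ = 49.28 mol/min.
Outlet amounts (n = n₀ + Σ ν·ξ):
  E: 616 − 2(98.56) − 1(49.28) = 369.6
  F: 2580 − 2(98.56) − 3(49.28) = 2235
  C: 0 + 1(98.56) = 98.56
  D: 0 + 1(49.28) = 49.28
Total out = 2752 mol/min; y_D = 49.28 / 2752 = 0.0179.

0.0179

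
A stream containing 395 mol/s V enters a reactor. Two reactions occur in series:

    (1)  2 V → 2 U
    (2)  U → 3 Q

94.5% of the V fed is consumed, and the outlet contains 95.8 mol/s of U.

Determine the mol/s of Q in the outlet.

832 mol/s

Conversion of V: V consumed = 2ξ₁ = 0.945 × 395 → ξ₁ = 186.6 mol/s.
U balance: n_U = 0 + 2ξ₁ − 1ξ₂ = 95.8 → ξ₂ = (2·186.6 − 95.8)/1 = 277.5 mol/s.
Outlet amounts (n = n₀ + Σ ν·ξ):
  V: 395 − 2(186.6) = 21.73
  U: 0 + 2(186.6) − 1(277.5) = 95.8
  Q: 0 + 3(277.5) = 832.4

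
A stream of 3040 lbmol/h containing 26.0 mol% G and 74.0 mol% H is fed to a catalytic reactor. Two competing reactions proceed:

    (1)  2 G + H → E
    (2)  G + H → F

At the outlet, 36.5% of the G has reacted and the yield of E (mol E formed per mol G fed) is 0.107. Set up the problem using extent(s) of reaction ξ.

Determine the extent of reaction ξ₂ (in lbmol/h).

ξ₂ = 119 lbmol/h

Yield of E: 1ξ₁ / 790.4 = 0.107 → ξ₁ = 84.57 lbmol/h.
Conversion of G: 2ξ₁ + 1ξ₂ = 0.365 × 790.4 = 288.5 → ξ₂ = 119.4 lbmol/h.
Outlet amounts (n = n₀ + Σ ν·ξ):
  G: 790.4 − 2(84.57) − 1(119.4) = 501.9
  H: 2250 − 1(84.57) − 1(119.4) = 2046
  E: 0 + 1(84.57) = 84.57
  F: 0 + 1(119.4) = 119.4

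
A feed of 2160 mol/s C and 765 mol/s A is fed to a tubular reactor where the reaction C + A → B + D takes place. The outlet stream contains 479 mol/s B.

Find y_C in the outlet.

For B: n = n₀ + 1ξ → 479 = 0 + 1ξ, giving ξ = 479 mol/s.
Outlet amounts (n = n₀ + ν ξ):
  C: 2160 − 1(479) = 1681
  A: 765 − 1(479) = 286
  B: 0 + 1(479) = 479
  D: 0 + 1(479) = 479
Total out = 2925 mol/s; y_C = 1681 / 2925 = 0.5747.

0.575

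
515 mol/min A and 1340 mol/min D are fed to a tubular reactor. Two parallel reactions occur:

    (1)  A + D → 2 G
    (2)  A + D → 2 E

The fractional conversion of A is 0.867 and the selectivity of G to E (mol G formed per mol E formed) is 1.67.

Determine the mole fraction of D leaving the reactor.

Conversion of A: A consumed = 0.867 × 515 = 446.5 mol/min = 1ξ₁ + 1ξ₂.
Selectivity: 2ξ₁ / (2ξ₂) = 1.67 → ξ₁ = 1.67 ξ₂.
Substitute: (1·1.67 + 1) ξ₂ = 446.5 → ξ₂ = 167.2 mol/min, ξ₁ = 279.3 mol/min.
Outlet amounts (n = n₀ + Σ ν·ξ):
  A: 515 − 1(279.3) − 1(167.2) = 68.49
  D: 1340 − 1(279.3) − 1(167.2) = 893.5
  G: 0 + 2(279.3) = 558.5
  E: 0 + 2(167.2) = 334.5
Total out = 1855 mol/min; y_D = 893.5 / 1855 = 0.4817.

0.482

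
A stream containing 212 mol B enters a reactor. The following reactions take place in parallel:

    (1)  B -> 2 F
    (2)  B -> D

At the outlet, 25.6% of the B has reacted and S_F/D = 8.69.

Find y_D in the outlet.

Conversion of B: B consumed = 0.256 × 212 = 54.27 mol = 1ξ₁ + 1ξ₂.
Selectivity: 2ξ₁ / (1ξ₂) = 8.69 → ξ₁ = 4.345 ξ₂.
Substitute: (1·4.345 + 1) ξ₂ = 54.27 → ξ₂ = 10.15 mol, ξ₁ = 44.12 mol.
Outlet amounts (n = n₀ + Σ ν·ξ):
  B: 212 − 1(44.12) − 1(10.15) = 157.7
  F: 0 + 2(44.12) = 88.24
  D: 0 + 1(10.15) = 10.15
Total out = 256.1 mol; y_D = 10.15 / 256.1 = 0.03964.

0.0396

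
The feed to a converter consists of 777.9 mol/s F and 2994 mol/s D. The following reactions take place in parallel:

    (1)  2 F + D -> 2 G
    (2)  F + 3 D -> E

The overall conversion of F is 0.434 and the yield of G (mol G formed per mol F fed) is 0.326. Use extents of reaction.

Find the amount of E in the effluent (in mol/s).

84 mol/s

Yield of G: 2ξ₁ / 777.9 = 0.326 → ξ₁ = 126.8 mol/s.
Conversion of F: 2ξ₁ + 1ξ₂ = 0.434 × 777.9 = 337.6 → ξ₂ = 84.01 mol/s.
Outlet amounts (n = n₀ + Σ ν·ξ):
  F: 777.9 − 2(126.8) − 1(84.01) = 440.3
  D: 2994 − 1(126.8) − 3(84.01) = 2615
  G: 0 + 2(126.8) = 253.6
  E: 0 + 1(84.01) = 84.01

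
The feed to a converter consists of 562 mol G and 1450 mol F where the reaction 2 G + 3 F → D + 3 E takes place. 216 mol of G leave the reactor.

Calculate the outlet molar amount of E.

519 mol

For G: n = n₀ − 2ξ → 216 = 562 − 2ξ, giving ξ = 173 mol.
Outlet amounts (n = n₀ + ν ξ):
  G: 562 − 2(173) = 216
  F: 1450 − 3(173) = 931
  D: 0 + 1(173) = 173
  E: 0 + 3(173) = 519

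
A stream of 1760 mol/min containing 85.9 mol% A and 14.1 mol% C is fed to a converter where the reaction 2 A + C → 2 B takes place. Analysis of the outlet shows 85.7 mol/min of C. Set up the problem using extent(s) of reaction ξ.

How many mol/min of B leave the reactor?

325 mol/min

For C: n = n₀ − 1ξ → 85.7 = 248.2 − 1ξ, giving ξ = 162.5 mol/min.
Outlet amounts (n = n₀ + ν ξ):
  A: 1512 − 2(162.5) = 1187
  C: 248.2 − 1(162.5) = 85.7
  B: 0 + 2(162.5) = 324.9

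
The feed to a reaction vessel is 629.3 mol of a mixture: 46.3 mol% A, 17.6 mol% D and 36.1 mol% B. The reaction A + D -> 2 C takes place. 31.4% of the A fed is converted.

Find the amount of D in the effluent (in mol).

19.3 mol

A reacted = 0.314 × 291.4 = 91.49 mol; ν_A = −1, so ξ = 91.49/1 = 91.49 mol.
Outlet amounts (n = n₀ + ν ξ):
  A: 291.4 − 1(91.49) = 199.9
  D: 110.8 − 1(91.49) = 19.27
  C: 0 + 2(91.49) = 183
  B: 227.2 (inert)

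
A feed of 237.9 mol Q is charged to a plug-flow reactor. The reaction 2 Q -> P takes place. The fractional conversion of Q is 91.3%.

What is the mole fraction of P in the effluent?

0.84

Q reacted = 0.913 × 237.9 = 217.2 mol; ν_Q = −2, so ξ = 217.2/2 = 108.6 mol.
Outlet amounts (n = n₀ + ν ξ):
  Q: 237.9 − 2(108.6) = 20.7
  P: 0 + 1(108.6) = 108.6
Total out = 129.3 mol; y_P = 108.6 / 129.3 = 0.8399.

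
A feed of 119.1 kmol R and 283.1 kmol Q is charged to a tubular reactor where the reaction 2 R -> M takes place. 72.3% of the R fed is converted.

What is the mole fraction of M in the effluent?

0.12

R reacted = 0.723 × 119.1 = 86.11 kmol; ν_R = −2, so ξ = 86.11/2 = 43.05 kmol.
Outlet amounts (n = n₀ + ν ξ):
  R: 119.1 − 2(43.05) = 32.99
  M: 0 + 1(43.05) = 43.05
  Q: 283.1 (inert)
Total out = 359.1 kmol; y_M = 43.05 / 359.1 = 0.1199.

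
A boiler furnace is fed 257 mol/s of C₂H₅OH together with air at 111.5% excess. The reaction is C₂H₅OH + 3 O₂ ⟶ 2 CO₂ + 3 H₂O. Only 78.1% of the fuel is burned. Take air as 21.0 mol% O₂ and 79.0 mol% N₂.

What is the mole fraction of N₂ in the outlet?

0.746

Stoichiometric O₂ = 3 × 257 = 771 mol/s; O₂ fed = 771 × 2.115 = 1631 mol/s.
N₂ fed = 1631 × 79/21 = 6134 mol/s.
Fuel reacted = 0.781 × 257 → ξ = 200.7 mol/s.
Outlet (n = n₀ + ν ξ):
  C₂H₅OH: 257 − 1(200.7) = 56.28
  O₂: 1631 − 3(200.7) = 1029
  N₂: 6134 (inert)
  CO₂: 0 + 2(200.7) = 401.4
  H₂O: 0 + 3(200.7) = 602.2
Total out = 8223 mol/s; y_N₂ = 6134 / 8223 = 0.746.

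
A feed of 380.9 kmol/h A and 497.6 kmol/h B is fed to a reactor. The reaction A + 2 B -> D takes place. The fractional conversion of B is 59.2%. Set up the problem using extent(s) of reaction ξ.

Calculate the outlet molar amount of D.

B reacted = 0.592 × 497.6 = 294.6 kmol/h; ν_B = −2, so ξ = 294.6/2 = 147.3 kmol/h.
Outlet amounts (n = n₀ + ν ξ):
  A: 380.9 − 1(147.3) = 233.6
  B: 497.6 − 2(147.3) = 203
  D: 0 + 1(147.3) = 147.3

147 kmol/h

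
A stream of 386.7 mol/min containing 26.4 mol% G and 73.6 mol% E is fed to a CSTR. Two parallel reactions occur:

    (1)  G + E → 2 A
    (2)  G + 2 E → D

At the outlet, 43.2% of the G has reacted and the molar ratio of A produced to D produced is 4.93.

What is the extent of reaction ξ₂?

ξ₂ = 12.7 mol/min

Conversion of G: G consumed = 0.432 × 102.1 = 44.1 mol/min = 1ξ₁ + 1ξ₂.
Selectivity: 2ξ₁ / (1ξ₂) = 4.93 → ξ₁ = 2.465 ξ₂.
Substitute: (1·2.465 + 1) ξ₂ = 44.1 → ξ₂ = 12.73 mol/min, ξ₁ = 31.37 mol/min.
Outlet amounts (n = n₀ + Σ ν·ξ):
  G: 102.1 − 1(31.37) − 1(12.73) = 57.99
  E: 284.6 − 1(31.37) − 2(12.73) = 227.8
  A: 0 + 2(31.37) = 62.75
  D: 0 + 1(12.73) = 12.73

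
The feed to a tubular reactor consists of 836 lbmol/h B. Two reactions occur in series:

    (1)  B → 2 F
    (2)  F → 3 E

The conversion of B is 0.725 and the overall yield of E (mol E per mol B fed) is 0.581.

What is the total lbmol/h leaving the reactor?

Conversion of B: B consumed = 1ξ₁ = 0.725 × 836 → ξ₁ = 606.1 lbmol/h.
Yield of E: 3ξ₂ / 836 = 0.581 → ξ₂ = 161.9 lbmol/h.
Outlet amounts (n = n₀ + Σ ν·ξ):
  B: 836 − 1(606.1) = 229.9
  F: 0 + 2(606.1) − 1(161.9) = 1050
  E: 0 + 3(161.9) = 485.7
Total out = 229.9 + 1050 + 485.7 = 1766 lbmol/h.

1770 lbmol/h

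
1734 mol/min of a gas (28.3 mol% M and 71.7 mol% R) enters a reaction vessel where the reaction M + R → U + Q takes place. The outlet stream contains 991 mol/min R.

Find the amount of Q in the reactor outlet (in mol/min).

For R: n = n₀ − 1ξ → 991 = 1243 − 1ξ, giving ξ = 252.3 mol/min.
Outlet amounts (n = n₀ + ν ξ):
  M: 490.7 − 1(252.3) = 238.4
  R: 1243 − 1(252.3) = 991
  U: 0 + 1(252.3) = 252.3
  Q: 0 + 1(252.3) = 252.3

252 mol/min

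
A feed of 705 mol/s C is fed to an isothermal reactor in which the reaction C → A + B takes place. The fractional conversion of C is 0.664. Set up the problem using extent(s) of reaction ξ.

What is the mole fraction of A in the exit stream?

C reacted = 0.664 × 705 = 468.1 mol/s; ν_C = −1, so ξ = 468.1/1 = 468.1 mol/s.
Outlet amounts (n = n₀ + ν ξ):
  C: 705 − 1(468.1) = 236.9
  A: 0 + 1(468.1) = 468.1
  B: 0 + 1(468.1) = 468.1
Total out = 1173 mol/s; y_A = 468.1 / 1173 = 0.399.

0.399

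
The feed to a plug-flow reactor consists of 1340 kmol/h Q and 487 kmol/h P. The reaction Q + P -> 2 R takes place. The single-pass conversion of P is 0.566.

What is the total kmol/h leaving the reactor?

P reacted = 0.566 × 487 = 275.6 kmol/h; ν_P = −1, so ξ = 275.6/1 = 275.6 kmol/h.
Outlet amounts (n = n₀ + ν ξ):
  Q: 1340 − 1(275.6) = 1064
  P: 487 − 1(275.6) = 211.4
  R: 0 + 2(275.6) = 551.3
Total out = 1064 + 211.4 + 551.3 = 1827 kmol/h.

1830 kmol/h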